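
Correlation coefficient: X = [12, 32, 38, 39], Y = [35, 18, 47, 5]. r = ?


Mean X = 30.2500, Mean Y = 26.2500
SD X = 10.871407, SD Y = 16.021470
Cov = -49.812500
r = -49.812500/(10.871407*16.021470) = -0.2860

r = -0.2860


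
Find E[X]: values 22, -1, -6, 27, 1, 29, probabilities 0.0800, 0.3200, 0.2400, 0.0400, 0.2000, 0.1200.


E[X] = 22*0.0800 - 1*0.3200 - 6*0.2400 + 27*0.0400 + 1*0.2000 + 29*0.1200
= 1.7600 - 0.3200 - 1.4400 + 1.0800 + 0.2000 + 3.4800
= 4.7600

E[X] = 4.7600


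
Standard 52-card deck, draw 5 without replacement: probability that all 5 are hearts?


P(all hearts) = (13/52) × (12/51) × (11/50) × (10/49) × (9/48)
= 0.0005

P = 0.0005


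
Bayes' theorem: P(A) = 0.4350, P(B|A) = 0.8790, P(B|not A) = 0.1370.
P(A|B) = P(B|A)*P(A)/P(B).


P(B) = P(B|A)*P(A) + P(B|A')*P(A')
= 0.8790*0.4350 + 0.1370*0.5650
= 0.382365 + 0.077405 = 0.459770
P(A|B) = 0.382365/0.459770 = 0.8316

P(A|B) = 0.8316


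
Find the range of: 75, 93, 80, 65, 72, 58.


Max = 93, Min = 58
Range = 93 - 58 = 35

Range = 35


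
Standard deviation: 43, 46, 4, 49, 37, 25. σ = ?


Mean = 34.0000
Variance = 240.0000
SD = sqrt(240.0000) = 15.4919

SD = 15.4919


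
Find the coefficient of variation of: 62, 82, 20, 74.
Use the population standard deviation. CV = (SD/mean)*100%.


Mean = 59.5000
SD = 23.8904
CV = (23.8904/59.5000)*100 = 40.1519%

CV = 40.1519%


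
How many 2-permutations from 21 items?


P(21,2) = 21!/19!
= 51090942171709440000/121645100408832000
= 420

P(21,2) = 420


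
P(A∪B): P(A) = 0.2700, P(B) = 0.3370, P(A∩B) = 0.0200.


P(A∪B) = 0.2700 + 0.3370 - 0.0200
= 0.6070 - 0.0200
= 0.5870

P(A∪B) = 0.5870


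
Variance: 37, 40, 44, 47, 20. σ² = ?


Mean = 37.6000
Squared deviations: 0.3600, 5.7600, 40.9600, 88.3600, 309.7600
Sum = 445.2000
Variance = 445.2000/5 = 89.0400

Variance = 89.0400


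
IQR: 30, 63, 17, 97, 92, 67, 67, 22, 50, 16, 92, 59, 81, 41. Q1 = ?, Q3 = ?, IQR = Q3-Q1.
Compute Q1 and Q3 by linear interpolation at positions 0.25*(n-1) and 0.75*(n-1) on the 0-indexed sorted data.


Sorted: 16, 17, 22, 30, 41, 50, 59, 63, 67, 67, 81, 92, 92, 97
Q1 (25th %ile) = 32.7500
Q3 (75th %ile) = 77.5000
IQR = 77.5000 - 32.7500 = 44.7500

IQR = 44.7500


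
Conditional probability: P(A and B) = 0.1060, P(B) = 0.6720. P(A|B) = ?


P(A|B) = 0.1060/0.6720 = 0.1577

P(A|B) = 0.1577


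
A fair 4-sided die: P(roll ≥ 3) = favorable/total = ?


Favorable outcomes (roll ≥ 3): 2
Total outcomes = 4
P = 2/4 = 0.5000

P = 0.5000


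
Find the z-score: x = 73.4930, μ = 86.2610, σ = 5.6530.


z = (73.4930 - 86.2610)/5.6530
= -12.7680/5.6530
= -2.2586

z = -2.2586


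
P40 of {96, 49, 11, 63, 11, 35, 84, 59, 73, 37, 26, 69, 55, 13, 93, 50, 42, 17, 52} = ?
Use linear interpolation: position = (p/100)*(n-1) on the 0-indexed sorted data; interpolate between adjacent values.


Sorted: 11, 11, 13, 17, 26, 35, 37, 42, 49, 50, 52, 55, 59, 63, 69, 73, 84, 93, 96
n = 19
Index = 40/100 * 18 = 7.2000
Lower = data[7] = 42, Upper = data[8] = 49
P40 = 42 + 0.2000*(7) = 43.4000

P40 = 43.4000


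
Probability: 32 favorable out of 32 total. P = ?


P = 32/32 = 1.0000

P = 1.0000


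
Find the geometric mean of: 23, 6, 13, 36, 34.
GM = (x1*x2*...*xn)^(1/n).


Product = 23 × 6 × 13 × 36 × 34 = 2195856
GM = 2195856^(1/5) = 18.5490

GM = 18.5490


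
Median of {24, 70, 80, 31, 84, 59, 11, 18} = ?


Sorted: 11, 18, 24, 31, 59, 70, 80, 84
n = 8 (even)
Middle values: 31 and 59
Median = (31+59)/2 = 45.0000

Median = 45.0000


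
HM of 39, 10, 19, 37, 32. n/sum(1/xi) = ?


Sum of reciprocals = 1/39 + 1/10 + 1/19 + 1/37 + 1/32 = 0.236550
HM = 5/0.236550 = 21.1372

HM = 21.1372


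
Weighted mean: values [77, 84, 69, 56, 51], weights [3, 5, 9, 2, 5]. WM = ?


Numerator = 77*3 + 84*5 + 69*9 + 56*2 + 51*5 = 1639
Denominator = 3 + 5 + 9 + 2 + 5 = 24
WM = 1639/24 = 68.2917

WM = 68.2917


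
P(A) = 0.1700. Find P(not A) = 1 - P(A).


P(not A) = 1 - 0.1700 = 0.8300

P(not A) = 0.8300


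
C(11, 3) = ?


C(11,3) = 11!/(3! × 8!)
= 39916800/(6 × 40320)
= 165

C(11,3) = 165


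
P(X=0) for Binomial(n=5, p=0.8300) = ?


C(5,0) = 1
p^0 = 1.000000
(1-p)^5 = 0.000142
P = 1 * 1.000000 * 0.000142 = 0.0001

P(X=0) = 0.0001


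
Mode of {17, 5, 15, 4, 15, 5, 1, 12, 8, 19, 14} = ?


Frequencies: 1:1, 4:1, 5:2, 8:1, 12:1, 14:1, 15:2, 17:1, 19:1
Max frequency = 2
Mode = 5, 15

Mode = 5, 15


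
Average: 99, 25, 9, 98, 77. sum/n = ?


Sum = 99 + 25 + 9 + 98 + 77 = 308
n = 5
Mean = 308/5 = 61.6000

Mean = 61.6000


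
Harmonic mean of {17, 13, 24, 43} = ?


Sum of reciprocals = 1/17 + 1/13 + 1/24 + 1/43 = 0.200669
HM = 4/0.200669 = 19.9333

HM = 19.9333


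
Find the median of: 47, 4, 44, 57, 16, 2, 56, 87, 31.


Sorted: 2, 4, 16, 31, 44, 47, 56, 57, 87
n = 9 (odd)
Middle value = 44

Median = 44


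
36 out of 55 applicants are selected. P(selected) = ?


P = 36/55 = 0.6545

P = 0.6545


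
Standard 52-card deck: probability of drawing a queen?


4 queens in 52 cards
P = 4/52 = 0.0769

P = 0.0769


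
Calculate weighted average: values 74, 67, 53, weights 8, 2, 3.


Numerator = 74*8 + 67*2 + 53*3 = 885
Denominator = 8 + 2 + 3 = 13
WM = 885/13 = 68.0769

WM = 68.0769


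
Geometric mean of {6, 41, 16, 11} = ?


Product = 6 × 41 × 16 × 11 = 43296
GM = 43296^(1/4) = 14.4249

GM = 14.4249


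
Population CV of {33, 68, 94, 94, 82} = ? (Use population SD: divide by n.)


Mean = 74.2000
SD = 22.7192
CV = (22.7192/74.2000)*100 = 30.6188%

CV = 30.6188%


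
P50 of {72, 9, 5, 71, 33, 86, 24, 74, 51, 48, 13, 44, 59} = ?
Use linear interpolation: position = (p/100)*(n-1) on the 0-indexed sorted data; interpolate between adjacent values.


Sorted: 5, 9, 13, 24, 33, 44, 48, 51, 59, 71, 72, 74, 86
n = 13
Index = 50/100 * 12 = 6.0000
Lower = data[6] = 48, Upper = data[7] = 51
P50 = 48 + 0*(3) = 48.0000

P50 = 48.0000


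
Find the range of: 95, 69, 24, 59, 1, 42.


Max = 95, Min = 1
Range = 95 - 1 = 94

Range = 94


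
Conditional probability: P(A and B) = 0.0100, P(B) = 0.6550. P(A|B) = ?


P(A|B) = 0.0100/0.6550 = 0.0153

P(A|B) = 0.0153


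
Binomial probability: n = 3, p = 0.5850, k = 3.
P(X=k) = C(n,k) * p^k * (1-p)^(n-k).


C(3,3) = 1
p^3 = 0.200202
(1-p)^0 = 1.000000
P = 1 * 0.200202 * 1.000000 = 0.2002

P(X=3) = 0.2002


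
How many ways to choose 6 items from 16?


C(16,6) = 16!/(6! × 10!)
= 20922789888000/(720 × 3628800)
= 8008

C(16,6) = 8008


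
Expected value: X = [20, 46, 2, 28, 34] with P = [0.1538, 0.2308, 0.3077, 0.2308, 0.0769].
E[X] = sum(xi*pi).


E[X] = 20*0.1538 + 46*0.2308 + 2*0.3077 + 28*0.2308 + 34*0.0769
= 3.0760 + 10.6168 + 0.6154 + 6.4624 + 2.6146
= 23.3852

E[X] = 23.3852


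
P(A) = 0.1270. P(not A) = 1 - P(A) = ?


P(not A) = 1 - 0.1270 = 0.8730

P(not A) = 0.8730


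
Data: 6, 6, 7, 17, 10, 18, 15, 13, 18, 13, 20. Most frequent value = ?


Frequencies: 6:2, 7:1, 10:1, 13:2, 15:1, 17:1, 18:2, 20:1
Max frequency = 2
Mode = 6, 13, 18

Mode = 6, 13, 18


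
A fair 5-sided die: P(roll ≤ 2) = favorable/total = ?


Favorable outcomes (roll ≤ 2): 2
Total outcomes = 5
P = 2/5 = 0.4000

P = 0.4000


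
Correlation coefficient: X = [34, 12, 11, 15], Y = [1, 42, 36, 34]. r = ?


Mean X = 18.0000, Mean Y = 28.2500
SD X = 9.354143, SD Y = 16.005858
Cov = -147.500000
r = -147.500000/(9.354143*16.005858) = -0.9852

r = -0.9852


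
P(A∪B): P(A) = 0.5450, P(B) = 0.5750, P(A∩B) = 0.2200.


P(A∪B) = 0.5450 + 0.5750 - 0.2200
= 1.1200 - 0.2200
= 0.9000

P(A∪B) = 0.9000


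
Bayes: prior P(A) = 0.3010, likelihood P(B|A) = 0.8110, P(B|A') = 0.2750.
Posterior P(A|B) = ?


P(B) = P(B|A)*P(A) + P(B|A')*P(A')
= 0.8110*0.3010 + 0.2750*0.6990
= 0.244111 + 0.192225 = 0.436336
P(A|B) = 0.244111/0.436336 = 0.5595

P(A|B) = 0.5595


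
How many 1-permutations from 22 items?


P(22,1) = 22!/21!
= 1124000727777607680000/51090942171709440000
= 22

P(22,1) = 22


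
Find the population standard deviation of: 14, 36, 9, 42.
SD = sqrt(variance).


Mean = 25.2500
Variance = 196.6875
SD = sqrt(196.6875) = 14.0245

SD = 14.0245


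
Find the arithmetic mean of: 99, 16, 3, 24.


Sum = 99 + 16 + 3 + 24 = 142
n = 4
Mean = 142/4 = 35.5000

Mean = 35.5000


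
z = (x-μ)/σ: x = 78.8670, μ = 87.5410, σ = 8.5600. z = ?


z = (78.8670 - 87.5410)/8.5600
= -8.6740/8.5600
= -1.0133

z = -1.0133


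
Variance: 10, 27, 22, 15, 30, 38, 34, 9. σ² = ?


Mean = 23.1250
Squared deviations: 172.2656, 15.0156, 1.2656, 66.0156, 47.2656, 221.2656, 118.2656, 199.5156
Sum = 840.8750
Variance = 840.8750/8 = 105.1094

Variance = 105.1094


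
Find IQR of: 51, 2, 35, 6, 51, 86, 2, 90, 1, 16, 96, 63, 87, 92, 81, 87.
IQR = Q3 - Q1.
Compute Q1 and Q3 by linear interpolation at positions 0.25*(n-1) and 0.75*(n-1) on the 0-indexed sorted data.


Sorted: 1, 2, 2, 6, 16, 35, 51, 51, 63, 81, 86, 87, 87, 90, 92, 96
Q1 (25th %ile) = 13.5000
Q3 (75th %ile) = 87.0000
IQR = 87.0000 - 13.5000 = 73.5000

IQR = 73.5000


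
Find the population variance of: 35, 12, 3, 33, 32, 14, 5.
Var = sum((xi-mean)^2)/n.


Mean = 19.1429
Squared deviations: 251.4490, 51.0204, 260.5918, 192.0204, 165.3061, 26.4490, 200.0204
Sum = 1146.8571
Variance = 1146.8571/7 = 163.8367

Variance = 163.8367


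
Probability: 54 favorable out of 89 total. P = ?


P = 54/89 = 0.6067

P = 0.6067


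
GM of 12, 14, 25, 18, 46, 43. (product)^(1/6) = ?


Product = 12 × 14 × 25 × 18 × 46 × 43 = 149536800
GM = 149536800^(1/6) = 23.0387

GM = 23.0387


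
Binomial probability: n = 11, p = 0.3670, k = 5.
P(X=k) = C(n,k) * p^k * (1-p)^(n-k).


C(11,5) = 462
p^5 = 0.006658
(1-p)^6 = 0.064331
P = 462 * 0.006658 * 0.064331 = 0.1979

P(X=5) = 0.1979


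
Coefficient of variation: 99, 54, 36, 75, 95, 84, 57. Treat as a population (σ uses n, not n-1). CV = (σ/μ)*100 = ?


Mean = 71.4286
SD = 21.5596
CV = (21.5596/71.4286)*100 = 30.1834%

CV = 30.1834%


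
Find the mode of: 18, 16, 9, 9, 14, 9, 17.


Frequencies: 9:3, 14:1, 16:1, 17:1, 18:1
Max frequency = 3
Mode = 9

Mode = 9


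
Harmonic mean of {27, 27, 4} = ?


Sum of reciprocals = 1/27 + 1/27 + 1/4 = 0.324074
HM = 3/0.324074 = 9.2571

HM = 9.2571


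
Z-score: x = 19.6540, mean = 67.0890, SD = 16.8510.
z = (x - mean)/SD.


z = (19.6540 - 67.0890)/16.8510
= -47.4350/16.8510
= -2.8150

z = -2.8150


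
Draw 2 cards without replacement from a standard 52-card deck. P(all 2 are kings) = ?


P(all kings) = (4/52) × (3/51)
= 0.0045

P = 0.0045


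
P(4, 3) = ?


P(4,3) = 4!/1!
= 24/1
= 24

P(4,3) = 24


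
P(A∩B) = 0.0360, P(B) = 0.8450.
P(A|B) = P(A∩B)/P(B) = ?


P(A|B) = 0.0360/0.8450 = 0.0426

P(A|B) = 0.0426


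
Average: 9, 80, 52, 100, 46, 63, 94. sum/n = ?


Sum = 9 + 80 + 52 + 100 + 46 + 63 + 94 = 444
n = 7
Mean = 444/7 = 63.4286

Mean = 63.4286


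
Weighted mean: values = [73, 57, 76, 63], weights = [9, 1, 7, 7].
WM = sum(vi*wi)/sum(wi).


Numerator = 73*9 + 57*1 + 76*7 + 63*7 = 1687
Denominator = 9 + 1 + 7 + 7 = 24
WM = 1687/24 = 70.2917

WM = 70.2917


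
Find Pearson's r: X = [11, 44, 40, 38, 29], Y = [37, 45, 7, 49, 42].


Mean X = 32.4000, Mean Y = 36.0000
SD X = 11.774549, SD Y = 15.019987
Cov = -17.000000
r = -17.000000/(11.774549*15.019987) = -0.0961

r = -0.0961


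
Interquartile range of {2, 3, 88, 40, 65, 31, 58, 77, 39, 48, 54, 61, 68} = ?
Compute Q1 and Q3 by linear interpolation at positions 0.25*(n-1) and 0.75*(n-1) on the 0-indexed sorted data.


Sorted: 2, 3, 31, 39, 40, 48, 54, 58, 61, 65, 68, 77, 88
Q1 (25th %ile) = 39.0000
Q3 (75th %ile) = 65.0000
IQR = 65.0000 - 39.0000 = 26.0000

IQR = 26.0000


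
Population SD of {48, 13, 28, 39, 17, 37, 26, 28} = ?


Mean = 29.5000
Variance = 116.7500
SD = sqrt(116.7500) = 10.8051

SD = 10.8051


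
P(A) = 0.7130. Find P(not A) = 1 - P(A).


P(not A) = 1 - 0.7130 = 0.2870

P(not A) = 0.2870


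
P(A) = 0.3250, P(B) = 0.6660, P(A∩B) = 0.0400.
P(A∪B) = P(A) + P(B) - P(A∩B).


P(A∪B) = 0.3250 + 0.6660 - 0.0400
= 0.9910 - 0.0400
= 0.9510

P(A∪B) = 0.9510


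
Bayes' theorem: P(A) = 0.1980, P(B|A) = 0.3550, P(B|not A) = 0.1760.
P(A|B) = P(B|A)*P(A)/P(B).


P(B) = P(B|A)*P(A) + P(B|A')*P(A')
= 0.3550*0.1980 + 0.1760*0.8020
= 0.070290 + 0.141152 = 0.211442
P(A|B) = 0.070290/0.211442 = 0.3324

P(A|B) = 0.3324


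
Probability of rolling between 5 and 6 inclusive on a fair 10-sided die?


Favorable outcomes (5 ≤ roll ≤ 6): 2
Total outcomes = 10
P = 2/10 = 0.2000

P = 0.2000


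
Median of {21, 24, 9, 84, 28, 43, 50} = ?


Sorted: 9, 21, 24, 28, 43, 50, 84
n = 7 (odd)
Middle value = 28

Median = 28


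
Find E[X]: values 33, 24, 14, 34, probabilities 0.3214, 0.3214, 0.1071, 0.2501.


E[X] = 33*0.3214 + 24*0.3214 + 14*0.1071 + 34*0.2501
= 10.6062 + 7.7136 + 1.4994 + 8.5034
= 28.3226

E[X] = 28.3226


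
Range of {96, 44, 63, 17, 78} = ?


Max = 96, Min = 17
Range = 96 - 17 = 79

Range = 79


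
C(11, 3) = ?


C(11,3) = 11!/(3! × 8!)
= 39916800/(6 × 40320)
= 165

C(11,3) = 165


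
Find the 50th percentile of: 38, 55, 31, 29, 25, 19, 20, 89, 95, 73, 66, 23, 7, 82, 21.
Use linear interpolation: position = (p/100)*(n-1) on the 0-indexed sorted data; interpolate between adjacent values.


Sorted: 7, 19, 20, 21, 23, 25, 29, 31, 38, 55, 66, 73, 82, 89, 95
n = 15
Index = 50/100 * 14 = 7.0000
Lower = data[7] = 31, Upper = data[8] = 38
P50 = 31 + 0*(7) = 31.0000

P50 = 31.0000


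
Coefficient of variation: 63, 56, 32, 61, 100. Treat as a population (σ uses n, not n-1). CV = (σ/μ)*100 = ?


Mean = 62.4000
SD = 21.8229
CV = (21.8229/62.4000)*100 = 34.9726%

CV = 34.9726%


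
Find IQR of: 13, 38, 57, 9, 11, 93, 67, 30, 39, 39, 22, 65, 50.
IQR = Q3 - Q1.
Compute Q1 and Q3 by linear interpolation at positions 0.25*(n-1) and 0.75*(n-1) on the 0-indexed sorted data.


Sorted: 9, 11, 13, 22, 30, 38, 39, 39, 50, 57, 65, 67, 93
Q1 (25th %ile) = 22.0000
Q3 (75th %ile) = 57.0000
IQR = 57.0000 - 22.0000 = 35.0000

IQR = 35.0000


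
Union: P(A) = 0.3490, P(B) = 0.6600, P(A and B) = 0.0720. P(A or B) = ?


P(A∪B) = 0.3490 + 0.6600 - 0.0720
= 1.0090 - 0.0720
= 0.9370

P(A∪B) = 0.9370


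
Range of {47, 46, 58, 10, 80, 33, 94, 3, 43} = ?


Max = 94, Min = 3
Range = 94 - 3 = 91

Range = 91


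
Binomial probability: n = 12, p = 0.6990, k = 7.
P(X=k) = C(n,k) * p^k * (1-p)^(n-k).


C(12,7) = 792
p^7 = 0.081534
(1-p)^5 = 0.002471
P = 792 * 0.081534 * 0.002471 = 0.1596

P(X=7) = 0.1596


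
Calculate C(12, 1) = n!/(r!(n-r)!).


C(12,1) = 12!/(1! × 11!)
= 479001600/(1 × 39916800)
= 12

C(12,1) = 12


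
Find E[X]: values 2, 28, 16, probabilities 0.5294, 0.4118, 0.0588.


E[X] = 2*0.5294 + 28*0.4118 + 16*0.0588
= 1.0588 + 11.5304 + 0.9408
= 13.5300

E[X] = 13.5300


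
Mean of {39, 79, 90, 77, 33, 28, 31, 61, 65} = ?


Sum = 39 + 79 + 90 + 77 + 33 + 28 + 31 + 61 + 65 = 503
n = 9
Mean = 503/9 = 55.8889

Mean = 55.8889


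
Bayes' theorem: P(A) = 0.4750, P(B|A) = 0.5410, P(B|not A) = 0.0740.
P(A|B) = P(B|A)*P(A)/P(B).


P(B) = P(B|A)*P(A) + P(B|A')*P(A')
= 0.5410*0.4750 + 0.0740*0.5250
= 0.256975 + 0.038850 = 0.295825
P(A|B) = 0.256975/0.295825 = 0.8687

P(A|B) = 0.8687


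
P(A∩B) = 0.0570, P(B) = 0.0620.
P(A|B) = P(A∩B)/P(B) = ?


P(A|B) = 0.0570/0.0620 = 0.9194

P(A|B) = 0.9194


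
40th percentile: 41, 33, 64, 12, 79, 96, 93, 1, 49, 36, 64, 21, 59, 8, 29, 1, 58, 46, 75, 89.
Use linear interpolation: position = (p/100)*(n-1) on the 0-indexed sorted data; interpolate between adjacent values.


Sorted: 1, 1, 8, 12, 21, 29, 33, 36, 41, 46, 49, 58, 59, 64, 64, 75, 79, 89, 93, 96
n = 20
Index = 40/100 * 19 = 7.6000
Lower = data[7] = 36, Upper = data[8] = 41
P40 = 36 + 0.6000*(5) = 39.0000

P40 = 39.0000


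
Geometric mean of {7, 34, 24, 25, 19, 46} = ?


Product = 7 × 34 × 24 × 25 × 19 × 46 = 124807200
GM = 124807200^(1/6) = 22.3549

GM = 22.3549


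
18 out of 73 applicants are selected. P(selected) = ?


P = 18/73 = 0.2466

P = 0.2466


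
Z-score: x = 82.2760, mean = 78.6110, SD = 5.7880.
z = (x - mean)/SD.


z = (82.2760 - 78.6110)/5.7880
= 3.6650/5.7880
= 0.6332

z = 0.6332


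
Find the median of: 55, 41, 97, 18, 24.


Sorted: 18, 24, 41, 55, 97
n = 5 (odd)
Middle value = 41

Median = 41


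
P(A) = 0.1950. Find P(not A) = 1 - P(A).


P(not A) = 1 - 0.1950 = 0.8050

P(not A) = 0.8050


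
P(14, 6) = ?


P(14,6) = 14!/8!
= 87178291200/40320
= 2162160

P(14,6) = 2162160


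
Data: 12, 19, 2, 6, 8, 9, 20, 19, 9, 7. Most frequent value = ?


Frequencies: 2:1, 6:1, 7:1, 8:1, 9:2, 12:1, 19:2, 20:1
Max frequency = 2
Mode = 9, 19

Mode = 9, 19


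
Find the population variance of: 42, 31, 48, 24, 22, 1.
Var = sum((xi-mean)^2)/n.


Mean = 28.0000
Squared deviations: 196.0000, 9.0000, 400.0000, 16.0000, 36.0000, 729.0000
Sum = 1386.0000
Variance = 1386.0000/6 = 231.0000

Variance = 231.0000


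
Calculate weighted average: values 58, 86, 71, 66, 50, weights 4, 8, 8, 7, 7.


Numerator = 58*4 + 86*8 + 71*8 + 66*7 + 50*7 = 2300
Denominator = 4 + 8 + 8 + 7 + 7 = 34
WM = 2300/34 = 67.6471

WM = 67.6471


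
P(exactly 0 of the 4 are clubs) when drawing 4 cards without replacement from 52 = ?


Hypergeometric: P(X=0) = C(13,0)·C(39,4) / C(52,4)
= 1 × 82251 / 270725
= 82251/270725 = 0.3038

P = 0.3038


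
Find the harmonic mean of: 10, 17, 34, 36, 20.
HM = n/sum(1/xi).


Sum of reciprocals = 1/10 + 1/17 + 1/34 + 1/36 + 1/20 = 0.266013
HM = 5/0.266013 = 18.7961

HM = 18.7961


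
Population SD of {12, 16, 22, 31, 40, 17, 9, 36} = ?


Mean = 22.8750
Variance = 115.6094
SD = sqrt(115.6094) = 10.7522

SD = 10.7522


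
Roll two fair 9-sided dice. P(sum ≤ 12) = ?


Total outcomes = 9×9 = 81
Favorable (sum ≤ 12): 60
P = 60/81 = 0.7407

P = 0.7407


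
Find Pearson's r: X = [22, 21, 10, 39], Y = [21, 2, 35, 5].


Mean X = 23.0000, Mean Y = 15.7500
SD X = 10.368221, SD Y = 13.254716
Cov = -100.000000
r = -100.000000/(10.368221*13.254716) = -0.7277

r = -0.7277


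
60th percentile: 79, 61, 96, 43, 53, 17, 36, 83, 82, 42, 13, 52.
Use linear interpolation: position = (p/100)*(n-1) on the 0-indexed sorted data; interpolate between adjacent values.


Sorted: 13, 17, 36, 42, 43, 52, 53, 61, 79, 82, 83, 96
n = 12
Index = 60/100 * 11 = 6.6000
Lower = data[6] = 53, Upper = data[7] = 61
P60 = 53 + 0.6000*(8) = 57.8000

P60 = 57.8000


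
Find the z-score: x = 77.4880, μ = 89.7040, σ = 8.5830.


z = (77.4880 - 89.7040)/8.5830
= -12.2160/8.5830
= -1.4233

z = -1.4233


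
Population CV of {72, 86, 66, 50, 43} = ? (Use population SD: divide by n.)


Mean = 63.4000
SD = 15.4091
CV = (15.4091/63.4000)*100 = 24.3046%

CV = 24.3046%


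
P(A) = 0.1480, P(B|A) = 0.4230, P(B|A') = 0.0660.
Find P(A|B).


P(B) = P(B|A)*P(A) + P(B|A')*P(A')
= 0.4230*0.1480 + 0.0660*0.8520
= 0.062604 + 0.056232 = 0.118836
P(A|B) = 0.062604/0.118836 = 0.5268

P(A|B) = 0.5268


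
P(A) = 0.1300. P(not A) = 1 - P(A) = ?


P(not A) = 1 - 0.1300 = 0.8700

P(not A) = 0.8700


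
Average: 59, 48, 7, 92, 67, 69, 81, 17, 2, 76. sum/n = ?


Sum = 59 + 48 + 7 + 92 + 67 + 69 + 81 + 17 + 2 + 76 = 518
n = 10
Mean = 518/10 = 51.8000

Mean = 51.8000


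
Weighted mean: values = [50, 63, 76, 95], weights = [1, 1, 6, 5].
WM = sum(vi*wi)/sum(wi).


Numerator = 50*1 + 63*1 + 76*6 + 95*5 = 1044
Denominator = 1 + 1 + 6 + 5 = 13
WM = 1044/13 = 80.3077

WM = 80.3077


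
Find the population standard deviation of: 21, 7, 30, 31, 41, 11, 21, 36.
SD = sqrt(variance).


Mean = 24.7500
Variance = 123.6875
SD = sqrt(123.6875) = 11.1215

SD = 11.1215


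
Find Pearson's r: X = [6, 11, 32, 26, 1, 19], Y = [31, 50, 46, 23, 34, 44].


Mean X = 15.8333, Mean Y = 38.0000
SD X = 10.915076, SD Y = 9.433981
Cov = 11.000000
r = 11.000000/(10.915076*9.433981) = 0.1068

r = 0.1068


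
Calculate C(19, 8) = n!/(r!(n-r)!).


C(19,8) = 19!/(8! × 11!)
= 121645100408832000/(40320 × 39916800)
= 75582

C(19,8) = 75582


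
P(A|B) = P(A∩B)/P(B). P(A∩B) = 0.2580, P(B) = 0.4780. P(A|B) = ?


P(A|B) = 0.2580/0.4780 = 0.5397

P(A|B) = 0.5397


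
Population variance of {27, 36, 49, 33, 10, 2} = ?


Mean = 26.1667
Squared deviations: 0.6944, 96.6944, 521.3611, 46.6944, 261.3611, 584.0278
Sum = 1510.8333
Variance = 1510.8333/6 = 251.8056

Variance = 251.8056


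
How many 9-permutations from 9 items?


P(9,9) = 9!/0!
= 362880/1
= 362880

P(9,9) = 362880


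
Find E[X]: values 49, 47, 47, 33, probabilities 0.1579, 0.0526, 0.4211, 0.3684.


E[X] = 49*0.1579 + 47*0.0526 + 47*0.4211 + 33*0.3684
= 7.7371 + 2.4722 + 19.7917 + 12.1572
= 42.1582

E[X] = 42.1582


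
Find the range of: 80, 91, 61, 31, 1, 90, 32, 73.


Max = 91, Min = 1
Range = 91 - 1 = 90

Range = 90


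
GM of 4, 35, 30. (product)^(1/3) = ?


Product = 4 × 35 × 30 = 4200
GM = 4200^(1/3) = 16.1343

GM = 16.1343


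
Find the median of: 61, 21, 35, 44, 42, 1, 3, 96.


Sorted: 1, 3, 21, 35, 42, 44, 61, 96
n = 8 (even)
Middle values: 35 and 42
Median = (35+42)/2 = 38.5000

Median = 38.5000


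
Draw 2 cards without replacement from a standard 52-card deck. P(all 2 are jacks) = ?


P(all jacks) = (4/52) × (3/51)
= 0.0045

P = 0.0045


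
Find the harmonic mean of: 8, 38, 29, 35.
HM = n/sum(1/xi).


Sum of reciprocals = 1/8 + 1/38 + 1/29 + 1/35 = 0.214370
HM = 4/0.214370 = 18.6593

HM = 18.6593


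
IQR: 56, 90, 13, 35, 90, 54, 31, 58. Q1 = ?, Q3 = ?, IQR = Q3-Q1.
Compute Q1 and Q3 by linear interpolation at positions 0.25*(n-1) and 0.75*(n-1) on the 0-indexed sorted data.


Sorted: 13, 31, 35, 54, 56, 58, 90, 90
Q1 (25th %ile) = 34.0000
Q3 (75th %ile) = 66.0000
IQR = 66.0000 - 34.0000 = 32.0000

IQR = 32.0000


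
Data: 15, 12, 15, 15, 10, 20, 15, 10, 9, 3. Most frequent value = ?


Frequencies: 3:1, 9:1, 10:2, 12:1, 15:4, 20:1
Max frequency = 4
Mode = 15

Mode = 15


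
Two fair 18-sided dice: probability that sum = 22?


Total outcomes = 18×18 = 324
Favorable (sum = 22): 15
P = 15/324 = 0.0463

P = 0.0463


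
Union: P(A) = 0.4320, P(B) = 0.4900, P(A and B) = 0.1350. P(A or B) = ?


P(A∪B) = 0.4320 + 0.4900 - 0.1350
= 0.9220 - 0.1350
= 0.7870

P(A∪B) = 0.7870


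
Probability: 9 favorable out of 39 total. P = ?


P = 9/39 = 0.2308

P = 0.2308


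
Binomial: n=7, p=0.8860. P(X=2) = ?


C(7,2) = 21
p^2 = 0.784996
(1-p)^5 = 1.925415e-05
P = 21 * 0.784996 * 1.925415e-05 = 0.0003

P(X=2) = 0.0003


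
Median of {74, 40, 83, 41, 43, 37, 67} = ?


Sorted: 37, 40, 41, 43, 67, 74, 83
n = 7 (odd)
Middle value = 43

Median = 43


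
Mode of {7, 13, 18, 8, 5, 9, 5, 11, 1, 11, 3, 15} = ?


Frequencies: 1:1, 3:1, 5:2, 7:1, 8:1, 9:1, 11:2, 13:1, 15:1, 18:1
Max frequency = 2
Mode = 5, 11

Mode = 5, 11


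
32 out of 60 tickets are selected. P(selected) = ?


P = 32/60 = 0.5333

P = 0.5333


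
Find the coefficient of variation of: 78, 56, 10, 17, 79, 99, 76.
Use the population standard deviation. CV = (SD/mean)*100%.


Mean = 59.2857
SD = 31.2214
CV = (31.2214/59.2857)*100 = 52.6626%

CV = 52.6626%


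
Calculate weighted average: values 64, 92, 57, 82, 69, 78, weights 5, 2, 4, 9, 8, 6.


Numerator = 64*5 + 92*2 + 57*4 + 82*9 + 69*8 + 78*6 = 2490
Denominator = 5 + 2 + 4 + 9 + 8 + 6 = 34
WM = 2490/34 = 73.2353

WM = 73.2353


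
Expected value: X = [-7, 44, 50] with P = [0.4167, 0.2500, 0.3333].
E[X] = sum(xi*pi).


E[X] = -7*0.4167 + 44*0.2500 + 50*0.3333
= -2.9169 + 11.0000 + 16.6650
= 24.7481

E[X] = 24.7481


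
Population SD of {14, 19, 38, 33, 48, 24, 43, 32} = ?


Mean = 31.3750
Variance = 120.9844
SD = sqrt(120.9844) = 10.9993

SD = 10.9993


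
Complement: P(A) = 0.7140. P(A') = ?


P(not A) = 1 - 0.7140 = 0.2860

P(not A) = 0.2860


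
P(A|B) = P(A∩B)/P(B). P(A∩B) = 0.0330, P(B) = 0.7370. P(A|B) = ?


P(A|B) = 0.0330/0.7370 = 0.0448

P(A|B) = 0.0448


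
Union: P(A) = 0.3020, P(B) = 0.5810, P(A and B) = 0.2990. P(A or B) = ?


P(A∪B) = 0.3020 + 0.5810 - 0.2990
= 0.8830 - 0.2990
= 0.5840

P(A∪B) = 0.5840


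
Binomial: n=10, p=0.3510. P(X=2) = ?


C(10,2) = 45
p^2 = 0.123201
(1-p)^8 = 0.031474
P = 45 * 0.123201 * 0.031474 = 0.1745

P(X=2) = 0.1745


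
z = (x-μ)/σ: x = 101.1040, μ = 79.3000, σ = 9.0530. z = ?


z = (101.1040 - 79.3000)/9.0530
= 21.8040/9.0530
= 2.4085

z = 2.4085


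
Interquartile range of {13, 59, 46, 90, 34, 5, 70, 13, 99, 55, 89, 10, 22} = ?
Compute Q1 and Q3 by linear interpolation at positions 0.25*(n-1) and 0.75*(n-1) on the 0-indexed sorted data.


Sorted: 5, 10, 13, 13, 22, 34, 46, 55, 59, 70, 89, 90, 99
Q1 (25th %ile) = 13.0000
Q3 (75th %ile) = 70.0000
IQR = 70.0000 - 13.0000 = 57.0000

IQR = 57.0000


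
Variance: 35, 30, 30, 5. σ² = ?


Mean = 25.0000
Squared deviations: 100.0000, 25.0000, 25.0000, 400.0000
Sum = 550.0000
Variance = 550.0000/4 = 137.5000

Variance = 137.5000


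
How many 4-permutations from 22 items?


P(22,4) = 22!/18!
= 1124000727777607680000/6402373705728000
= 175560

P(22,4) = 175560


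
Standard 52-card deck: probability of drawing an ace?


4 aces in 52 cards
P = 4/52 = 0.0769

P = 0.0769


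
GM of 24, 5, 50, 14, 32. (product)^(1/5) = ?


Product = 24 × 5 × 50 × 14 × 32 = 2688000
GM = 2688000^(1/5) = 19.3146

GM = 19.3146


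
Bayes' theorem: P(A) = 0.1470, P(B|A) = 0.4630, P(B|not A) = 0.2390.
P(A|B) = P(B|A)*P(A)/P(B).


P(B) = P(B|A)*P(A) + P(B|A')*P(A')
= 0.4630*0.1470 + 0.2390*0.8530
= 0.068061 + 0.203867 = 0.271928
P(A|B) = 0.068061/0.271928 = 0.2503

P(A|B) = 0.2503


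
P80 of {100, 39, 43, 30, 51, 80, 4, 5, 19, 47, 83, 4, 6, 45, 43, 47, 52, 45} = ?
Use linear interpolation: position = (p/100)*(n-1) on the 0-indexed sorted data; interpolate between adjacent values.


Sorted: 4, 4, 5, 6, 19, 30, 39, 43, 43, 45, 45, 47, 47, 51, 52, 80, 83, 100
n = 18
Index = 80/100 * 17 = 13.6000
Lower = data[13] = 51, Upper = data[14] = 52
P80 = 51 + 0.6000*(1) = 51.6000

P80 = 51.6000


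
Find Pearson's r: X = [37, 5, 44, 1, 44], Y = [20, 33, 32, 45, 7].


Mean X = 26.2000, Mean Y = 27.4000
SD X = 19.156200, SD Y = 12.908912
Cov = -184.680000
r = -184.680000/(19.156200*12.908912) = -0.7468

r = -0.7468


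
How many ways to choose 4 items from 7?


C(7,4) = 7!/(4! × 3!)
= 5040/(24 × 6)
= 35

C(7,4) = 35


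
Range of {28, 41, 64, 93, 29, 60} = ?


Max = 93, Min = 28
Range = 93 - 28 = 65

Range = 65


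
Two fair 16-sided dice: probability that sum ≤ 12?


Total outcomes = 16×16 = 256
Favorable (sum ≤ 12): 66
P = 66/256 = 0.2578

P = 0.2578


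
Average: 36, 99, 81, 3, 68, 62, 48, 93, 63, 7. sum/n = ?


Sum = 36 + 99 + 81 + 3 + 68 + 62 + 48 + 93 + 63 + 7 = 560
n = 10
Mean = 560/10 = 56.0000

Mean = 56.0000


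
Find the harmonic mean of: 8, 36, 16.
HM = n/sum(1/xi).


Sum of reciprocals = 1/8 + 1/36 + 1/16 = 0.215278
HM = 3/0.215278 = 13.9355

HM = 13.9355


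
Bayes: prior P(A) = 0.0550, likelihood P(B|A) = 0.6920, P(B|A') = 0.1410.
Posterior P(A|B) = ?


P(B) = P(B|A)*P(A) + P(B|A')*P(A')
= 0.6920*0.0550 + 0.1410*0.9450
= 0.038060 + 0.133245 = 0.171305
P(A|B) = 0.038060/0.171305 = 0.2222

P(A|B) = 0.2222


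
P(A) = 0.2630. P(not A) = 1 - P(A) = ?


P(not A) = 1 - 0.2630 = 0.7370

P(not A) = 0.7370


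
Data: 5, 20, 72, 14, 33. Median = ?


Sorted: 5, 14, 20, 33, 72
n = 5 (odd)
Middle value = 20

Median = 20


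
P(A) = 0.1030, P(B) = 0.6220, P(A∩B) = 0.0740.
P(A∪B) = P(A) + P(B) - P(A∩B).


P(A∪B) = 0.1030 + 0.6220 - 0.0740
= 0.7250 - 0.0740
= 0.6510

P(A∪B) = 0.6510


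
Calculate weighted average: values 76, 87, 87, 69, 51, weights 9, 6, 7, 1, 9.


Numerator = 76*9 + 87*6 + 87*7 + 69*1 + 51*9 = 2343
Denominator = 9 + 6 + 7 + 1 + 9 = 32
WM = 2343/32 = 73.2188

WM = 73.2188


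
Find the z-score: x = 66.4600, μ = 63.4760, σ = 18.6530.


z = (66.4600 - 63.4760)/18.6530
= 2.9840/18.6530
= 0.1600

z = 0.1600


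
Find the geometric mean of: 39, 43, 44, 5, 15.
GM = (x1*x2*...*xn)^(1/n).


Product = 39 × 43 × 44 × 5 × 15 = 5534100
GM = 5534100^(1/5) = 22.3156

GM = 22.3156


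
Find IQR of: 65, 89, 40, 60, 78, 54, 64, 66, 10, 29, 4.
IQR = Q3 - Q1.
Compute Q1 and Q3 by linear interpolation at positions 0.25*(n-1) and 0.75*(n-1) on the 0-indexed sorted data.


Sorted: 4, 10, 29, 40, 54, 60, 64, 65, 66, 78, 89
Q1 (25th %ile) = 34.5000
Q3 (75th %ile) = 65.5000
IQR = 65.5000 - 34.5000 = 31.0000

IQR = 31.0000


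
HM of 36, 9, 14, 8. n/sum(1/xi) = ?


Sum of reciprocals = 1/36 + 1/9 + 1/14 + 1/8 = 0.335317
HM = 4/0.335317 = 11.9290

HM = 11.9290


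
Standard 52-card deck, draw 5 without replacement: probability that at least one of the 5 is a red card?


P(at least one) = 1 - P(none)
P(none) = (26/52) × (25/51) × (24/50) × (23/49) × (22/48) = 0.025310
P(at least one) = 1 - 0.025310 = 0.9747

P = 0.9747


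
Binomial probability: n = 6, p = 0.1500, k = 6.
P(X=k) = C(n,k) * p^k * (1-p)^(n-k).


C(6,6) = 1
p^6 = 1.139062e-05
(1-p)^0 = 1.000000
P = 1 * 1.139062e-05 * 1.000000 = 1.1391e-05

P(X=6) = 1.1391e-05


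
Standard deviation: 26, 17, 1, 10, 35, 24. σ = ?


Mean = 18.8333
Variance = 123.1389
SD = sqrt(123.1389) = 11.0968

SD = 11.0968


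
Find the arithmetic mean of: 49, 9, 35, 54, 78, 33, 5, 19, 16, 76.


Sum = 49 + 9 + 35 + 54 + 78 + 33 + 5 + 19 + 16 + 76 = 374
n = 10
Mean = 374/10 = 37.4000

Mean = 37.4000


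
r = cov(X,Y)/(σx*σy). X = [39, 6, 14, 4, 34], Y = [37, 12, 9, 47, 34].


Mean X = 19.4000, Mean Y = 27.8000
SD X = 14.444376, SD Y = 14.797297
Cov = 57.680000
r = 57.680000/(14.444376*14.797297) = 0.2699

r = 0.2699


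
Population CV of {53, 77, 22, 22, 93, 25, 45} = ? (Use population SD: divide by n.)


Mean = 48.1429
SD = 26.1339
CV = (26.1339/48.1429)*100 = 54.2840%

CV = 54.2840%


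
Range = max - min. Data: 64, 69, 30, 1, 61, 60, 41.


Max = 69, Min = 1
Range = 69 - 1 = 68

Range = 68


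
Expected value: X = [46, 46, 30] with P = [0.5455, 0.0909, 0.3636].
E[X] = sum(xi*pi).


E[X] = 46*0.5455 + 46*0.0909 + 30*0.3636
= 25.0930 + 4.1814 + 10.9080
= 40.1824

E[X] = 40.1824


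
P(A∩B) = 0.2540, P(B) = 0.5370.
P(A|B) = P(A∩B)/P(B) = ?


P(A|B) = 0.2540/0.5370 = 0.4730

P(A|B) = 0.4730


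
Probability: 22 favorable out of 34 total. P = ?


P = 22/34 = 0.6471

P = 0.6471


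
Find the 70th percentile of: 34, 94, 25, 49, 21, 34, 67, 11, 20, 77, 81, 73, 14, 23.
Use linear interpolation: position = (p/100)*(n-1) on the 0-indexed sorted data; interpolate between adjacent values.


Sorted: 11, 14, 20, 21, 23, 25, 34, 34, 49, 67, 73, 77, 81, 94
n = 14
Index = 70/100 * 13 = 9.1000
Lower = data[9] = 67, Upper = data[10] = 73
P70 = 67 + 0.1000*(6) = 67.6000

P70 = 67.6000


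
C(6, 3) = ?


C(6,3) = 6!/(3! × 3!)
= 720/(6 × 6)
= 20

C(6,3) = 20


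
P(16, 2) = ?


P(16,2) = 16!/14!
= 20922789888000/87178291200
= 240

P(16,2) = 240


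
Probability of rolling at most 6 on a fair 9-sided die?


Favorable outcomes (roll ≤ 6): 6
Total outcomes = 9
P = 6/9 = 0.6667

P = 0.6667


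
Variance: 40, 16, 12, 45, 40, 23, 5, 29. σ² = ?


Mean = 26.2500
Squared deviations: 189.0625, 105.0625, 203.0625, 351.5625, 189.0625, 10.5625, 451.5625, 7.5625
Sum = 1507.5000
Variance = 1507.5000/8 = 188.4375

Variance = 188.4375


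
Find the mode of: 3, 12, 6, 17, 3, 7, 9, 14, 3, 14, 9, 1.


Frequencies: 1:1, 3:3, 6:1, 7:1, 9:2, 12:1, 14:2, 17:1
Max frequency = 3
Mode = 3

Mode = 3


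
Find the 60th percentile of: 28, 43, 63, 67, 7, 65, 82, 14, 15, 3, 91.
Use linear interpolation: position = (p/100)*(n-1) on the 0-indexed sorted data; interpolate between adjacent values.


Sorted: 3, 7, 14, 15, 28, 43, 63, 65, 67, 82, 91
n = 11
Index = 60/100 * 10 = 6.0000
Lower = data[6] = 63, Upper = data[7] = 65
P60 = 63 + 0*(2) = 63.0000

P60 = 63.0000


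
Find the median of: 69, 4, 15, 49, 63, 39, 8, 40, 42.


Sorted: 4, 8, 15, 39, 40, 42, 49, 63, 69
n = 9 (odd)
Middle value = 40

Median = 40


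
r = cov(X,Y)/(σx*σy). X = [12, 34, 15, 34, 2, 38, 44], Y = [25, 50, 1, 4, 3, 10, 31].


Mean X = 25.5714, Mean Y = 17.7143
SD X = 14.578430, SD Y = 16.968157
Cov = 104.306122
r = 104.306122/(14.578430*16.968157) = 0.4217

r = 0.4217


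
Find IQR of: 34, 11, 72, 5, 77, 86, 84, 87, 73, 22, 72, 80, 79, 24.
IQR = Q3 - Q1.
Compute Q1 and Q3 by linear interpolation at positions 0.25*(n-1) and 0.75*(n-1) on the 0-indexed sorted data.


Sorted: 5, 11, 22, 24, 34, 72, 72, 73, 77, 79, 80, 84, 86, 87
Q1 (25th %ile) = 26.5000
Q3 (75th %ile) = 79.7500
IQR = 79.7500 - 26.5000 = 53.2500

IQR = 53.2500


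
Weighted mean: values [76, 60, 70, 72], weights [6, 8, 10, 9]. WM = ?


Numerator = 76*6 + 60*8 + 70*10 + 72*9 = 2284
Denominator = 6 + 8 + 10 + 9 = 33
WM = 2284/33 = 69.2121

WM = 69.2121


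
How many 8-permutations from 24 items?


P(24,8) = 24!/16!
= 620448401733239439360000/20922789888000
= 29654190720

P(24,8) = 29654190720


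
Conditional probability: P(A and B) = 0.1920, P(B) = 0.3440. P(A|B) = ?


P(A|B) = 0.1920/0.3440 = 0.5581

P(A|B) = 0.5581


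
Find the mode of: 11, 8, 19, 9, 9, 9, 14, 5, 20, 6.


Frequencies: 5:1, 6:1, 8:1, 9:3, 11:1, 14:1, 19:1, 20:1
Max frequency = 3
Mode = 9

Mode = 9


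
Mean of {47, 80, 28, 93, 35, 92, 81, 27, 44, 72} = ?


Sum = 47 + 80 + 28 + 93 + 35 + 92 + 81 + 27 + 44 + 72 = 599
n = 10
Mean = 599/10 = 59.9000

Mean = 59.9000


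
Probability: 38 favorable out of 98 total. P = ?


P = 38/98 = 0.3878

P = 0.3878


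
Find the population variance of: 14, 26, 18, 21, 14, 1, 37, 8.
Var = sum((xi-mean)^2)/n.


Mean = 17.3750
Squared deviations: 11.3906, 74.3906, 0.3906, 13.1406, 11.3906, 268.1406, 385.1406, 87.8906
Sum = 851.8750
Variance = 851.8750/8 = 106.4844

Variance = 106.4844


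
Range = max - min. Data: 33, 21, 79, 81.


Max = 81, Min = 21
Range = 81 - 21 = 60

Range = 60


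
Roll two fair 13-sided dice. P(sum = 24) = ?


Total outcomes = 13×13 = 169
Favorable (sum = 24): 3
P = 3/169 = 0.0178

P = 0.0178


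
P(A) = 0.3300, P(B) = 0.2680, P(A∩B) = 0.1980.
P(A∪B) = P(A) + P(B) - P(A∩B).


P(A∪B) = 0.3300 + 0.2680 - 0.1980
= 0.5980 - 0.1980
= 0.4000

P(A∪B) = 0.4000


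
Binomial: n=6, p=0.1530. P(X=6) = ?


C(6,6) = 1
p^6 = 1.282769e-05
(1-p)^0 = 1.000000
P = 1 * 1.282769e-05 * 1.000000 = 1.2828e-05

P(X=6) = 1.2828e-05


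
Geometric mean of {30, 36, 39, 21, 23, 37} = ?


Product = 30 × 36 × 39 × 21 × 23 × 37 = 752726520
GM = 752726520^(1/6) = 30.1606

GM = 30.1606


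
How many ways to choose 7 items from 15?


C(15,7) = 15!/(7! × 8!)
= 1307674368000/(5040 × 40320)
= 6435

C(15,7) = 6435


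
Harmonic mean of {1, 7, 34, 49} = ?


Sum of reciprocals = 1/1 + 1/7 + 1/34 + 1/49 = 1.192677
HM = 4/1.192677 = 3.3538

HM = 3.3538


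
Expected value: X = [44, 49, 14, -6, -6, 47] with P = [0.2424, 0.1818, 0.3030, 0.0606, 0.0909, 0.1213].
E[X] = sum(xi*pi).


E[X] = 44*0.2424 + 49*0.1818 + 14*0.3030 - 6*0.0606 - 6*0.0909 + 47*0.1213
= 10.6656 + 8.9082 + 4.2420 - 0.3636 - 0.5454 + 5.7011
= 28.6079

E[X] = 28.6079


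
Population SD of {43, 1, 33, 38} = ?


Mean = 28.7500
Variance = 269.1875
SD = sqrt(269.1875) = 16.4069

SD = 16.4069


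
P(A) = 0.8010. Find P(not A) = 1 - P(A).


P(not A) = 1 - 0.8010 = 0.1990

P(not A) = 0.1990


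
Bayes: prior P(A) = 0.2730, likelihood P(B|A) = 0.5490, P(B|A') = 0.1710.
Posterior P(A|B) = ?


P(B) = P(B|A)*P(A) + P(B|A')*P(A')
= 0.5490*0.2730 + 0.1710*0.7270
= 0.149877 + 0.124317 = 0.274194
P(A|B) = 0.149877/0.274194 = 0.5466

P(A|B) = 0.5466


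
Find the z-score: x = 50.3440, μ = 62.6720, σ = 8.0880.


z = (50.3440 - 62.6720)/8.0880
= -12.3280/8.0880
= -1.5242

z = -1.5242


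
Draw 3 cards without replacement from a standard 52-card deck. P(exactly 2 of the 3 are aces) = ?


Hypergeometric: P(X=2) = C(4,2)·C(48,1) / C(52,3)
= 6 × 48 / 22100
= 288/22100 = 0.0130

P = 0.0130


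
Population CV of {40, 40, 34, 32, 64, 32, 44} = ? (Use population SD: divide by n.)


Mean = 40.8571
SD = 10.3569
CV = (10.3569/40.8571)*100 = 25.3490%

CV = 25.3490%


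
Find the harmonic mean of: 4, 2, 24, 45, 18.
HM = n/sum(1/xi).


Sum of reciprocals = 1/4 + 1/2 + 1/24 + 1/45 + 1/18 = 0.869444
HM = 5/0.869444 = 5.7508

HM = 5.7508


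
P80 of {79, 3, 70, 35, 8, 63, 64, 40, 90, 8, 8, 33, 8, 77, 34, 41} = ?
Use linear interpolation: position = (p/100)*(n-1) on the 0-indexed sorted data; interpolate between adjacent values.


Sorted: 3, 8, 8, 8, 8, 33, 34, 35, 40, 41, 63, 64, 70, 77, 79, 90
n = 16
Index = 80/100 * 15 = 12.0000
Lower = data[12] = 70, Upper = data[13] = 77
P80 = 70 + 0*(7) = 70.0000

P80 = 70.0000


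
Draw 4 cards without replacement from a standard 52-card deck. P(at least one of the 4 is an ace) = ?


P(at least one) = 1 - P(none)
P(none) = (48/52) × (47/51) × (46/50) × (45/49) = 0.718737
P(at least one) = 1 - 0.718737 = 0.2813

P = 0.2813


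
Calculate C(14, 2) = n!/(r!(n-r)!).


C(14,2) = 14!/(2! × 12!)
= 87178291200/(2 × 479001600)
= 91

C(14,2) = 91


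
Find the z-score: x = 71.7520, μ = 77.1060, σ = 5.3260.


z = (71.7520 - 77.1060)/5.3260
= -5.3540/5.3260
= -1.0053

z = -1.0053


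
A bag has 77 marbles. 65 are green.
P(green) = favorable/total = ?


P = 65/77 = 0.8442

P = 0.8442


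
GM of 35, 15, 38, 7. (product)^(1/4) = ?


Product = 35 × 15 × 38 × 7 = 139650
GM = 139650^(1/4) = 19.3313

GM = 19.3313


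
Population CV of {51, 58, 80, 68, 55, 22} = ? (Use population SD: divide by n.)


Mean = 55.6667
SD = 17.8201
CV = (17.8201/55.6667)*100 = 32.0121%

CV = 32.0121%


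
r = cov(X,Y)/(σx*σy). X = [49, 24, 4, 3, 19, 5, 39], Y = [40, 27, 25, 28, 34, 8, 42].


Mean X = 20.4286, Mean Y = 29.1429
SD X = 16.851089, SD Y = 10.534685
Cov = 135.510204
r = 135.510204/(16.851089*10.534685) = 0.7633

r = 0.7633


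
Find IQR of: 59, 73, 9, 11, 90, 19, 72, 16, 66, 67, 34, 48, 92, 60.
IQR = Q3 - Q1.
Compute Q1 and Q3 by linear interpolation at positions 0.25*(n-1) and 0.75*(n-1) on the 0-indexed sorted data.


Sorted: 9, 11, 16, 19, 34, 48, 59, 60, 66, 67, 72, 73, 90, 92
Q1 (25th %ile) = 22.7500
Q3 (75th %ile) = 70.7500
IQR = 70.7500 - 22.7500 = 48.0000

IQR = 48.0000


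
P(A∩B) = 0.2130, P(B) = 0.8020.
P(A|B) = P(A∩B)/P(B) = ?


P(A|B) = 0.2130/0.8020 = 0.2656

P(A|B) = 0.2656


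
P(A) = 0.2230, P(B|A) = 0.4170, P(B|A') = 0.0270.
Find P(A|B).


P(B) = P(B|A)*P(A) + P(B|A')*P(A')
= 0.4170*0.2230 + 0.0270*0.7770
= 0.092991 + 0.020979 = 0.113970
P(A|B) = 0.092991/0.113970 = 0.8159

P(A|B) = 0.8159


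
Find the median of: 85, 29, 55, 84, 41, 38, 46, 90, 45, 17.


Sorted: 17, 29, 38, 41, 45, 46, 55, 84, 85, 90
n = 10 (even)
Middle values: 45 and 46
Median = (45+46)/2 = 45.5000

Median = 45.5000


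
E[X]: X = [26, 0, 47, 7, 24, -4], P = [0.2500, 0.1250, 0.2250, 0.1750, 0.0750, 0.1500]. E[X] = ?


E[X] = 26*0.2500 + 0*0.1250 + 47*0.2250 + 7*0.1750 + 24*0.0750 - 4*0.1500
= 6.5000 + 0 + 10.5750 + 1.2250 + 1.8000 - 0.6000
= 19.5000

E[X] = 19.5000


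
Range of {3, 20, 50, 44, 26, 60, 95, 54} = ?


Max = 95, Min = 3
Range = 95 - 3 = 92

Range = 92


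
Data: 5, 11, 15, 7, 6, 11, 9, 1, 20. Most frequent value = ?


Frequencies: 1:1, 5:1, 6:1, 7:1, 9:1, 11:2, 15:1, 20:1
Max frequency = 2
Mode = 11

Mode = 11
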